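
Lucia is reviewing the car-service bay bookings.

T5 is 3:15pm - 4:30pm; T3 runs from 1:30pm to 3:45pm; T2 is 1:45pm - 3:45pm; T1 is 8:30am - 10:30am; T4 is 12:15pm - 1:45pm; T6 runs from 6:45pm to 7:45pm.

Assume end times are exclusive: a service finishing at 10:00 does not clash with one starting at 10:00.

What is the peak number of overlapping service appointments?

3

Sweep the timeline, counting +1 at each start and −1 at each end (ends before starts at a tie):
8:30am start T1 → 1
10:30am end T1 → 0
12:15pm start T4 → 1
1:30pm start T3 → 2
1:45pm end T4 → 1
1:45pm start T2 → 2
3:15pm start T5 → 3
3:45pm end T2 → 2
3:45pm end T3 → 1
4:30pm end T5 → 0
6:45pm start T6 → 1
7:45pm end T6 → 0
Peak is 3, at 3:15pm (T2, T3, T5).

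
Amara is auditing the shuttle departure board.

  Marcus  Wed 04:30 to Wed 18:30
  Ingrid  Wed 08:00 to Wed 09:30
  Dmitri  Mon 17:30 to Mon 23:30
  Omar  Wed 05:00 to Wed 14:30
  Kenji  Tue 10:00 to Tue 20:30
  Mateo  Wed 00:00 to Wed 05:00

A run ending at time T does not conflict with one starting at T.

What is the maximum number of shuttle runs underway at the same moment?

3

Sort all start/end points and keep a running count:
Mon 17:30 start Dmitri → 1
Mon 23:30 end Dmitri → 0
Tue 10:00 start Kenji → 1
Tue 20:30 end Kenji → 0
Wed 00:00 start Mateo → 1
Wed 04:30 start Marcus → 2
Wed 05:00 end Mateo → 1
Wed 05:00 start Omar → 2
Wed 08:00 start Ingrid → 3
Wed 09:30 end Ingrid → 2
Wed 14:30 end Omar → 1
Wed 18:30 end Marcus → 0
Peak is 3, at Wed 08:00 (Ingrid, Marcus, Omar).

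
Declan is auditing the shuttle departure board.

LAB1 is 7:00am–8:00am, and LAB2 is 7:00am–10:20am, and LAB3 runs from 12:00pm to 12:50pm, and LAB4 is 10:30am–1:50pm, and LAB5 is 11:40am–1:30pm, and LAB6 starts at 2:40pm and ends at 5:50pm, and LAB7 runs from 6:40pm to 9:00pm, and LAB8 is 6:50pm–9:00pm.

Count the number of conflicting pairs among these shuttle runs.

5

Sorted by start: LAB1, LAB2, LAB4, LAB5, LAB3, LAB6, LAB7, LAB8.
LAB2 starts before LAB1 ends → LAB1 and LAB2 overlap.
LAB4 starts after LAB1 ends, so nothing later overlaps LAB1 either.
LAB4 starts after LAB2 ends, so nothing later overlaps LAB2 either.
LAB5 starts before LAB4 ends → LAB4 and LAB5 overlap.
LAB3 starts before LAB4 ends → LAB4 and LAB3 overlap.
LAB6 starts after LAB4 ends, so nothing later overlaps LAB4 either.
LAB3 starts before LAB5 ends → LAB5 and LAB3 overlap.
LAB6 starts after LAB5 ends, so nothing later overlaps LAB5 either.
LAB6 starts after LAB3 ends, so nothing later overlaps LAB3 either.
LAB7 starts after LAB6 ends, so nothing later overlaps LAB6 either.
LAB8 starts before LAB7 ends → LAB7 and LAB8 overlap.
Overlapping pairs: LAB1 & LAB2, LAB3 & LAB4, LAB3 & LAB5, LAB4 & LAB5, LAB7 & LAB8 — 5 in total.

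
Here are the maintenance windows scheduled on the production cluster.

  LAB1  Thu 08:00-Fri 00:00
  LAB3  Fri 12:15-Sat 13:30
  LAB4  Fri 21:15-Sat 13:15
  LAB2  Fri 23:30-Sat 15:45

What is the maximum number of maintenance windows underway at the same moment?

Walk through starts and ends in time order (an end at T is processed before a start at T):
Thu 08:00 start LAB1 → 1
Fri 00:00 end LAB1 → 0
Fri 12:15 start LAB3 → 1
Fri 21:15 start LAB4 → 2
Fri 23:30 start LAB2 → 3
Sat 13:15 end LAB4 → 2
Sat 13:30 end LAB3 → 1
Sat 15:45 end LAB2 → 0
Peak is 3, at Fri 23:30 (LAB2, LAB3, LAB4).

3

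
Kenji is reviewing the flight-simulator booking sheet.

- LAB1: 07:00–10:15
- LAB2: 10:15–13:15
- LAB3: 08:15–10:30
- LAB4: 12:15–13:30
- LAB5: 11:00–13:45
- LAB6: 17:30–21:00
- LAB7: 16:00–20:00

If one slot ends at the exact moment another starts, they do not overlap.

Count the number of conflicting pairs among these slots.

Sorted by start: LAB1, LAB3, LAB2, LAB5, LAB4, LAB7, LAB6.
LAB3 starts before LAB1 ends → LAB1 and LAB3 overlap.
LAB2 starts exactly when LAB1 ends (back-to-back, no overlap) — done with LAB1.
LAB2 starts before LAB3 ends → LAB3 and LAB2 overlap.
LAB5 starts after LAB3 ends — done with LAB3.
LAB5 starts before LAB2 ends → LAB2 and LAB5 overlap.
LAB4 starts before LAB2 ends → LAB2 and LAB4 overlap.
LAB7 starts after LAB2 ends — done with LAB2.
LAB4 starts before LAB5 ends → LAB5 and LAB4 overlap.
LAB7 starts after LAB5 ends — done with LAB5.
LAB7 starts after LAB4 ends — done with LAB4.
LAB6 starts before LAB7 ends → LAB7 and LAB6 overlap.
Overlapping pairs: LAB1 & LAB3, LAB2 & LAB3, LAB2 & LAB4, LAB2 & LAB5, LAB4 & LAB5, LAB6 & LAB7 — 6 in total.

6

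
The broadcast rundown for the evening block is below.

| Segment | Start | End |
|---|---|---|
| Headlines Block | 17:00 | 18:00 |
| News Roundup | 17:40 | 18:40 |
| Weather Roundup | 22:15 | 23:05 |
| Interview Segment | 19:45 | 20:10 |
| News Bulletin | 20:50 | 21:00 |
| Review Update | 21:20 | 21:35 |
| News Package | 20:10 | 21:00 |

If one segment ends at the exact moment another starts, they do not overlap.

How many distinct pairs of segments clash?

Sorted by start: Headlines Block, News Roundup, Interview Segment, News Package, News Bulletin, Review Update, Weather Roundup.
News Roundup starts before Headlines Block ends → Headlines Block and News Roundup overlap.
Interview Segment starts after Headlines Block ends, so Headlines Block has no further overlaps.
Interview Segment starts after News Roundup ends, so News Roundup has no further overlaps.
News Package starts exactly when Interview Segment ends (back-to-back, no overlap), so Interview Segment has no further overlaps.
News Bulletin starts before News Package ends → News Package and News Bulletin overlap.
Review Update starts after News Package ends, so News Package has no further overlaps.
Review Update starts after News Bulletin ends, so News Bulletin has no further overlaps.
Weather Roundup starts after Review Update ends.
Overlapping pairs: Headlines Block & News Roundup, News Bulletin & News Package — 2 in total.

2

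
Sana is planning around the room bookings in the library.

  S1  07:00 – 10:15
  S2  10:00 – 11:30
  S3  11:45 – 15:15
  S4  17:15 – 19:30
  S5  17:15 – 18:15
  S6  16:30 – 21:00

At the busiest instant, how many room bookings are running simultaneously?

Walk through starts and ends in time order (an end at T is processed before a start at T):
07:00 start S1 → 1
10:00 start S2 → 2
10:15 end S1 → 1
11:30 end S2 → 0
11:45 start S3 → 1
15:15 end S3 → 0
16:30 start S6 → 1
17:15 start S4 → 2
17:15 start S5 → 3
18:15 end S5 → 2
19:30 end S4 → 1
21:00 end S6 → 0
Peak is 3, at 17:15 (S4, S5, S6).

3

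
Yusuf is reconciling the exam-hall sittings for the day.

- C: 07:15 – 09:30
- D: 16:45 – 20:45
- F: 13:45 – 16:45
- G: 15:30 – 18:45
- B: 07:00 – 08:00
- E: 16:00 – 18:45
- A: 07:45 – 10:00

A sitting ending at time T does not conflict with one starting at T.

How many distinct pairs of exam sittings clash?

8

Sorted by start: B, C, A, F, G, E, D.
C starts before B ends → B and C overlap.
A starts before B ends → B and A overlap.
F starts after B ends, so B has no further overlaps.
A starts before C ends → C and A overlap.
F starts after C ends, so C has no further overlaps.
F starts after A ends, so A has no further overlaps.
G starts before F ends → F and G overlap.
E starts before F ends → F and E overlap.
D starts exactly when F ends (back-to-back, no overlap).
E starts before G ends → G and E overlap.
D starts before G ends → G and D overlap.
D starts before E ends → E and D overlap.
Overlapping pairs: A & B, A & C, B & C, D & E, D & G, E & F, E & G, F & G — 8 in total.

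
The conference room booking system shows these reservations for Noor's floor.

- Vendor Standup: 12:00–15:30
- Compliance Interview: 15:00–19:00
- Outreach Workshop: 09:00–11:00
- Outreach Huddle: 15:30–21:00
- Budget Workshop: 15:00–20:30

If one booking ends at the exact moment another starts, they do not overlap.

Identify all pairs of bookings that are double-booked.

Budget Workshop & Compliance Interview, Budget Workshop & Outreach Huddle, Budget Workshop & Vendor Standup, Compliance Interview & Outreach Huddle, Compliance Interview & Vendor Standup

Check each pair: they overlap iff neither finishes before the other starts.
Sorted by start: Outreach Workshop, Vendor Standup, Compliance Interview, Budget Workshop, Outreach Huddle.
Vendor Standup starts after Outreach Workshop ends — done with Outreach Workshop.
Compliance Interview starts before Vendor Standup ends → Vendor Standup and Compliance Interview overlap.
Budget Workshop starts before Vendor Standup ends → Vendor Standup and Budget Workshop overlap.
Outreach Huddle starts exactly when Vendor Standup ends (back-to-back, no overlap).
Budget Workshop starts before Compliance Interview ends → Compliance Interview and Budget Workshop overlap.
Outreach Huddle starts before Compliance Interview ends → Compliance Interview and Outreach Huddle overlap.
Outreach Huddle starts before Budget Workshop ends → Budget Workshop and Outreach Huddle overlap.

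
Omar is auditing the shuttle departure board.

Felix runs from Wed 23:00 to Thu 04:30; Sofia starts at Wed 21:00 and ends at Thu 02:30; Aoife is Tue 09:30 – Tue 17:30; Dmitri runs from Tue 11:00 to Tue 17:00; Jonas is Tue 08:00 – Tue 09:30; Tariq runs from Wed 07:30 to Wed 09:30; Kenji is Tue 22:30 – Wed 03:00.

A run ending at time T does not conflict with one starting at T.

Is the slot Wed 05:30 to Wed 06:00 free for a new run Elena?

Yes — the slot is free

Jonas: ends Tue 09:30 at or before Elena starts Wed 05:30 → clear.
Aoife: ends Tue 17:30 at or before Elena starts Wed 05:30 → clear.
Dmitri: ends Tue 17:00 at or before Elena starts Wed 05:30 → clear.
Kenji: ends Wed 03:00 at or before Elena starts Wed 05:30 → clear.
Tariq: starts Wed 07:30 at or after Elena ends Wed 06:00 → clear.
Sofia: starts Wed 21:00 at or after Elena ends Wed 06:00 → clear.
Felix: starts Wed 23:00 at or after Elena ends Wed 06:00 → clear.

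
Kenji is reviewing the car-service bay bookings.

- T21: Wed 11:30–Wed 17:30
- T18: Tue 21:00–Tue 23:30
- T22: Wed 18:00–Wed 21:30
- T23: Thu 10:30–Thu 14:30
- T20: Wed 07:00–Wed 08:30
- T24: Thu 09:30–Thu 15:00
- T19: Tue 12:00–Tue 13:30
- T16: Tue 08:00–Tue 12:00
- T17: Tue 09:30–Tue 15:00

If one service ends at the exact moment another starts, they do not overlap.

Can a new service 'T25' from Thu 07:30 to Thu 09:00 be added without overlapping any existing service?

Yes — the slot is free

T16: ends Tue 12:00 at or before T25 starts Thu 07:30 → clear.
T17: ends Tue 15:00 at or before T25 starts Thu 07:30 → clear.
T19: ends Tue 13:30 at or before T25 starts Thu 07:30 → clear.
T18: ends Tue 23:30 at or before T25 starts Thu 07:30 → clear.
T20: ends Wed 08:30 at or before T25 starts Thu 07:30 → clear.
T21: ends Wed 17:30 at or before T25 starts Thu 07:30 → clear.
T22: ends Wed 21:30 at or before T25 starts Thu 07:30 → clear.
T24: starts Thu 09:30 at or after T25 ends Thu 09:00 → clear.
T23: starts Thu 10:30 at or after T25 ends Thu 09:00 → clear.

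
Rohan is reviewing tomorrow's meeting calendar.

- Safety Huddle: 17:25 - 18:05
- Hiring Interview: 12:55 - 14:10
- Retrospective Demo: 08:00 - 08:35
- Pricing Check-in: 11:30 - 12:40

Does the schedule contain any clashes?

No

Sorted by start: Retrospective Demo, Pricing Check-in, Hiring Interview, Safety Huddle.
Pricing Check-in starts after Retrospective Demo ends; Retrospective Demo is clear from here.
Hiring Interview starts after Pricing Check-in ends; Pricing Check-in is clear from here.
Safety Huddle starts after Hiring Interview ends.
Every pair is clear; the schedule has no overlaps.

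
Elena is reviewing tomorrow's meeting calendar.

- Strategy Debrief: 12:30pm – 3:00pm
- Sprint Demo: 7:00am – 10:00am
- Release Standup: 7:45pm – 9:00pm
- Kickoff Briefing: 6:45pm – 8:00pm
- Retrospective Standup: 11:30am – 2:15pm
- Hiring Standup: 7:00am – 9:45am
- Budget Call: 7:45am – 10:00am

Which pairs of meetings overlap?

Sorted by start: Sprint Demo, Hiring Standup, Budget Call, Retrospective Standup, Strategy Debrief, Kickoff Briefing, Release Standup.
Hiring Standup starts before Sprint Demo ends → Sprint Demo and Hiring Standup overlap.
Budget Call starts before Sprint Demo ends → Sprint Demo and Budget Call overlap.
Retrospective Standup starts after Sprint Demo ends; Sprint Demo is clear from here.
Budget Call starts before Hiring Standup ends → Hiring Standup and Budget Call overlap.
Retrospective Standup starts after Hiring Standup ends; Hiring Standup is clear from here.
Retrospective Standup starts after Budget Call ends; Budget Call is clear from here.
Strategy Debrief starts before Retrospective Standup ends → Retrospective Standup and Strategy Debrief overlap.
Kickoff Briefing starts after Retrospective Standup ends; Retrospective Standup is clear from here.
Kickoff Briefing starts after Strategy Debrief ends; Strategy Debrief is clear from here.
Release Standup starts before Kickoff Briefing ends → Kickoff Briefing and Release Standup overlap.

Budget Call & Hiring Standup, Budget Call & Sprint Demo, Hiring Standup & Sprint Demo, Kickoff Briefing & Release Standup, Retrospective Standup & Strategy Debrief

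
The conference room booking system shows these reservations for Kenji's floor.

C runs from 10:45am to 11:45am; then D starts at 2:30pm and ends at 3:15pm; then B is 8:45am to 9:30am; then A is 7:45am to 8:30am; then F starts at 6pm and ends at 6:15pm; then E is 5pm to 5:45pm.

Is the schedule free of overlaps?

Sorted by start: A, B, C, D, E, F.
B starts after A ends, so nothing later overlaps A either.
C starts after B ends, so nothing later overlaps B either.
D starts after C ends, so nothing later overlaps C either.
E starts after D ends, so nothing later overlaps D either.
F starts after E ends.
Every pair is clear; the schedule has no overlaps.

Yes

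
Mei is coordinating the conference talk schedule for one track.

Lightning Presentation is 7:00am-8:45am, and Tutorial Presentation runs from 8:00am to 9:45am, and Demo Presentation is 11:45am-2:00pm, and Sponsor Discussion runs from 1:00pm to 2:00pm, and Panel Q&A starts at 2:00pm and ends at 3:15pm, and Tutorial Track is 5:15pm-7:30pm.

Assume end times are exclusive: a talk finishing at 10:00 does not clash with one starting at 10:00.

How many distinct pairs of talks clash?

Two intervals overlap when each starts before the other ends.
Sorted by start: Lightning Presentation, Tutorial Presentation, Demo Presentation, Sponsor Discussion, Panel Q&A, Tutorial Track.
Tutorial Presentation starts before Lightning Presentation ends → Lightning Presentation and Tutorial Presentation overlap.
Demo Presentation starts after Lightning Presentation ends, so nothing later overlaps Lightning Presentation either.
Demo Presentation starts after Tutorial Presentation ends, so nothing later overlaps Tutorial Presentation either.
Sponsor Discussion starts before Demo Presentation ends → Demo Presentation and Sponsor Discussion overlap.
Panel Q&A starts exactly when Demo Presentation ends (back-to-back, no overlap), so nothing later overlaps Demo Presentation either.
Panel Q&A starts exactly when Sponsor Discussion ends (back-to-back, no overlap), so nothing later overlaps Sponsor Discussion either.
Tutorial Track starts after Panel Q&A ends.
Overlapping pairs: Demo Presentation & Sponsor Discussion, Lightning Presentation & Tutorial Presentation — 2 in total.

2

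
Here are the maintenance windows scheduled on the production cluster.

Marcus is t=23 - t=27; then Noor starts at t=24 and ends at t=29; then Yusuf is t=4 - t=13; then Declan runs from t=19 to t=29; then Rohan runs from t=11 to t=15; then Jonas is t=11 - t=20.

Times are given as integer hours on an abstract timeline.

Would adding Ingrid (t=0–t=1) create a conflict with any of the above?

Yusuf: starts t=4 at or after Ingrid ends t=1 → clear.
Rohan: starts t=11 at or after Ingrid ends t=1 → clear.
Jonas: starts t=11 at or after Ingrid ends t=1 → clear.
Declan: starts t=19 at or after Ingrid ends t=1 → clear.
Marcus: starts t=23 at or after Ingrid ends t=1 → clear.
Noor: starts t=24 at or after Ingrid ends t=1 → clear.

No — it doesn't clash with anything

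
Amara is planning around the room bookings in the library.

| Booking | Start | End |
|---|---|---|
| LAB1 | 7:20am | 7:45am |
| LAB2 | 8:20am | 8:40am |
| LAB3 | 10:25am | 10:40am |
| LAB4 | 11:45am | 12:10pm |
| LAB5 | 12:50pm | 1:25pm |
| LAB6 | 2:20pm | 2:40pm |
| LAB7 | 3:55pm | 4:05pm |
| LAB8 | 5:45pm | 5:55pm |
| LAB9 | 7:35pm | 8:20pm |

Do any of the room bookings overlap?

No

Two intervals overlap when each starts before the other ends.
Sorted by start: LAB1, LAB2, LAB3, LAB4, LAB5, LAB6, LAB7, LAB8, LAB9.
LAB2 starts after LAB1 ends, so nothing later overlaps LAB1 either.
LAB3 starts after LAB2 ends, so nothing later overlaps LAB2 either.
LAB4 starts after LAB3 ends, so nothing later overlaps LAB3 either.
LAB5 starts after LAB4 ends, so nothing later overlaps LAB4 either.
LAB6 starts after LAB5 ends, so nothing later overlaps LAB5 either.
LAB7 starts after LAB6 ends, so nothing later overlaps LAB6 either.
LAB8 starts after LAB7 ends, so nothing later overlaps LAB7 either.
LAB9 starts after LAB8 ends.
Every pair is clear; the schedule has no overlaps.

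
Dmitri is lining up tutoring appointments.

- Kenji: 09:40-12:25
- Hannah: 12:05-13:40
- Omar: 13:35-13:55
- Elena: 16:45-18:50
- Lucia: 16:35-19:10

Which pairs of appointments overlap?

Two intervals overlap when each starts before the other ends.
Sorted by start: Kenji, Hannah, Omar, Lucia, Elena.
Hannah starts before Kenji ends → Kenji and Hannah overlap.
Omar starts after Kenji ends, so Kenji has no further overlaps.
Omar starts before Hannah ends → Hannah and Omar overlap.
Lucia starts after Hannah ends, so Hannah has no further overlaps.
Lucia starts after Omar ends, so Omar has no further overlaps.
Elena starts before Lucia ends → Lucia and Elena overlap.

Elena & Lucia, Hannah & Kenji, Hannah & Omar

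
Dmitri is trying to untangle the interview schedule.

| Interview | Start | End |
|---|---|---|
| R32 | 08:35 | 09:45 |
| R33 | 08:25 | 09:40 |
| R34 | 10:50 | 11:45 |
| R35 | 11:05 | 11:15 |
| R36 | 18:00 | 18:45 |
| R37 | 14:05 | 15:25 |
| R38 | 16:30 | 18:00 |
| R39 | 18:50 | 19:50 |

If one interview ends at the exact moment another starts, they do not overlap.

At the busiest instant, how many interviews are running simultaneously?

2

Sort all start/end points and keep a running count:
08:25 start R33 → 1
08:35 start R32 → 2
09:40 end R33 → 1
09:45 end R32 → 0
10:50 start R34 → 1
11:05 start R35 → 2
11:15 end R35 → 1
11:45 end R34 → 0
14:05 start R37 → 1
15:25 end R37 → 0
16:30 start R38 → 1
18:00 end R38 → 0
18:00 start R36 → 1
18:45 end R36 → 0
18:50 start R39 → 1
19:50 end R39 → 0
Peak is 2, at 08:35 (R32, R33).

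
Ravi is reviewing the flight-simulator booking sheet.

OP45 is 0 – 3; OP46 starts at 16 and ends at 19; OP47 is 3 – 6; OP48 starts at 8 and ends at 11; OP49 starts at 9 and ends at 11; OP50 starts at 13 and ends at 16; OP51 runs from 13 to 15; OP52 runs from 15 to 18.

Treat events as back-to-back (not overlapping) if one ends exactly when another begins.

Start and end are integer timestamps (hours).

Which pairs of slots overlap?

OP46 & OP52, OP48 & OP49, OP50 & OP51, OP50 & OP52

Sorted by start: OP45, OP47, OP48, OP49, OP50, OP51, OP52, OP46.
OP47 starts exactly when OP45 ends (back-to-back, no overlap); OP45 is clear from here.
OP48 starts after OP47 ends; OP47 is clear from here.
OP49 starts before OP48 ends → OP48 and OP49 overlap.
OP50 starts after OP48 ends; OP48 is clear from here.
OP50 starts after OP49 ends; OP49 is clear from here.
OP51 starts before OP50 ends → OP50 and OP51 overlap.
OP52 starts before OP50 ends → OP50 and OP52 overlap.
OP46 starts exactly when OP50 ends (back-to-back, no overlap).
OP52 starts exactly when OP51 ends (back-to-back, no overlap); OP51 is clear from here.
OP46 starts before OP52 ends → OP52 and OP46 overlap.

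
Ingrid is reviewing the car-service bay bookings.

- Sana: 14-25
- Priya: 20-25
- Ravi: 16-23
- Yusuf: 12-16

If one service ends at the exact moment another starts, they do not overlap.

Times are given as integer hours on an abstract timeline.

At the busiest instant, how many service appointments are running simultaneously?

Sweep the timeline, counting +1 at each start and −1 at each end (ends before starts at a tie):
12 start Yusuf → 1
14 start Sana → 2
16 end Yusuf → 1
16 start Ravi → 2
20 start Priya → 3
23 end Ravi → 2
25 end Priya → 1
25 end Sana → 0
Peak is 3, at 20 (Priya, Ravi, Sana).

3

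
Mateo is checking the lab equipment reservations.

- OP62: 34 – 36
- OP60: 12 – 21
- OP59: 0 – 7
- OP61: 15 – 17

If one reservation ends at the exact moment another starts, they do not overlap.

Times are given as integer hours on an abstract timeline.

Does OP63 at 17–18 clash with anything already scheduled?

OP59: ends 7 at or before OP63 starts 17 → clear.
OP60: starts 12 before OP63 ends 18, and ends 21 after OP63 starts 17 → overlap.
OP61: ends 17 at or before OP63 starts 17 → clear.
OP62: starts 34 at or after OP63 ends 18 → clear.
OP63 overlaps OP60.

Yes — it overlaps OP60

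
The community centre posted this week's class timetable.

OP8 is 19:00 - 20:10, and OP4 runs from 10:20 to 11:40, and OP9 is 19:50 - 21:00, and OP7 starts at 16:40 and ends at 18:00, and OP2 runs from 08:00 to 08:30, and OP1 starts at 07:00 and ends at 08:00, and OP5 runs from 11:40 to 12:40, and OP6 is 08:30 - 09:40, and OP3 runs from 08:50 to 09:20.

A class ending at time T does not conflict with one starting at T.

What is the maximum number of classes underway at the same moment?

2

Sweep the timeline, counting +1 at each start and −1 at each end (ends before starts at a tie):
07:00 start OP1 → 1
08:00 end OP1 → 0
08:00 start OP2 → 1
08:30 end OP2 → 0
08:30 start OP6 → 1
08:50 start OP3 → 2
09:20 end OP3 → 1
09:40 end OP6 → 0
10:20 start OP4 → 1
11:40 end OP4 → 0
11:40 start OP5 → 1
12:40 end OP5 → 0
16:40 start OP7 → 1
18:00 end OP7 → 0
19:00 start OP8 → 1
19:50 start OP9 → 2
20:10 end OP8 → 1
21:00 end OP9 → 0
Peak is 2, at 08:50 (OP3, OP6).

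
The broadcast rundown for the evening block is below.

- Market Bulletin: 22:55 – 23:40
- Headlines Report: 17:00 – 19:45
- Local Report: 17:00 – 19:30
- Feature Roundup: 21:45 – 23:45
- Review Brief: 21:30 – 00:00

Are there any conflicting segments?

Yes

Check each pair: they overlap iff neither finishes before the other starts.
Sorted by start: Local Report, Headlines Report, Review Brief, Feature Roundup, Market Bulletin.
Headlines Report starts before Local Report ends → Local Report and Headlines Report overlap.
That's a conflict, so the schedule is not conflict-free.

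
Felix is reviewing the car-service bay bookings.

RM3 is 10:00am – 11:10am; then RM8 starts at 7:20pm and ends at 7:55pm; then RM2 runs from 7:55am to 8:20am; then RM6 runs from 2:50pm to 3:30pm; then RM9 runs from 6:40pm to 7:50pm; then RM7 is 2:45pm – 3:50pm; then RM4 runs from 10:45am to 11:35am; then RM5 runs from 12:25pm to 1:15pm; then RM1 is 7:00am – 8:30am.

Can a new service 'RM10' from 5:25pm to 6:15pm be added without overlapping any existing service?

Yes — the slot is free

RM1: ends 8:30am at or before RM10 starts 5:25pm → clear.
RM2: ends 8:20am at or before RM10 starts 5:25pm → clear.
RM3: ends 11:10am at or before RM10 starts 5:25pm → clear.
RM4: ends 11:35am at or before RM10 starts 5:25pm → clear.
RM5: ends 1:15pm at or before RM10 starts 5:25pm → clear.
RM7: ends 3:50pm at or before RM10 starts 5:25pm → clear.
RM6: ends 3:30pm at or before RM10 starts 5:25pm → clear.
RM9: starts 6:40pm at or after RM10 ends 6:15pm → clear.
RM8: starts 7:20pm at or after RM10 ends 6:15pm → clear.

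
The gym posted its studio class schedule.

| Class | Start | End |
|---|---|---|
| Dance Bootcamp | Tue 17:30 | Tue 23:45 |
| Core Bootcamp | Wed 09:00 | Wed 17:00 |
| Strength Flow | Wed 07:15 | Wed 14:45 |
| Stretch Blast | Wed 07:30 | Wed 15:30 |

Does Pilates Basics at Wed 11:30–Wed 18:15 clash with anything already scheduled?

Dance Bootcamp: ends Tue 23:45 at or before Pilates Basics starts Wed 11:30 → clear.
Strength Flow: starts Wed 07:15 before Pilates Basics ends Wed 18:15, and ends Wed 14:45 after Pilates Basics starts Wed 11:30 → overlap.
Stretch Blast: starts Wed 07:30 before Pilates Basics ends Wed 18:15, and ends Wed 15:30 after Pilates Basics starts Wed 11:30 → overlap.
Core Bootcamp: starts Wed 09:00 before Pilates Basics ends Wed 18:15, and ends Wed 17:00 after Pilates Basics starts Wed 11:30 → overlap.
Pilates Basics overlaps Core Bootcamp, Strength Flow, Stretch Blast.

Yes — it overlaps Core Bootcamp, Strength Flow, Stretch Blast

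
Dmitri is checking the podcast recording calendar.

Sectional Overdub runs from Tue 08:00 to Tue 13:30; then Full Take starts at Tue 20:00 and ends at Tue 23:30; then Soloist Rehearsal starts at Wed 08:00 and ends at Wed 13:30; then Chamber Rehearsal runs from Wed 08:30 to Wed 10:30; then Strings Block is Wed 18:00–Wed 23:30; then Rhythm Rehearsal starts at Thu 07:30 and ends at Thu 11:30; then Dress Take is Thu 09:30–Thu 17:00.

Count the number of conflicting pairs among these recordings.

Sorted by start: Sectional Overdub, Full Take, Soloist Rehearsal, Chamber Rehearsal, Strings Block, Rhythm Rehearsal, Dress Take.
Full Take starts after Sectional Overdub ends — done with Sectional Overdub.
Soloist Rehearsal starts after Full Take ends — done with Full Take.
Chamber Rehearsal starts before Soloist Rehearsal ends → Soloist Rehearsal and Chamber Rehearsal overlap.
Strings Block starts after Soloist Rehearsal ends — done with Soloist Rehearsal.
Strings Block starts after Chamber Rehearsal ends — done with Chamber Rehearsal.
Rhythm Rehearsal starts after Strings Block ends — done with Strings Block.
Dress Take starts before Rhythm Rehearsal ends → Rhythm Rehearsal and Dress Take overlap.
Overlapping pairs: Chamber Rehearsal & Soloist Rehearsal, Dress Take & Rhythm Rehearsal — 2 in total.

2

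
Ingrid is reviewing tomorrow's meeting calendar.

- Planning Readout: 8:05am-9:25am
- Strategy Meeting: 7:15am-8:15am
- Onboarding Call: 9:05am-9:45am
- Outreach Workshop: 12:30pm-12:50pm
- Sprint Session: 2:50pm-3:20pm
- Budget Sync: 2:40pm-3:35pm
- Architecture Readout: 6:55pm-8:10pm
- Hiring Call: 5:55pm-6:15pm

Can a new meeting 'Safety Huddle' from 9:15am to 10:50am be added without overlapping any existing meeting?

Strategy Meeting: ends 8:15am at or before Safety Huddle starts 9:15am → clear.
Planning Readout: starts 8:05am before Safety Huddle ends 10:50am, and ends 9:25am after Safety Huddle starts 9:15am → overlap.
Onboarding Call: starts 9:05am before Safety Huddle ends 10:50am, and ends 9:45am after Safety Huddle starts 9:15am → overlap.
Outreach Workshop: starts 12:30pm at or after Safety Huddle ends 10:50am → clear.
Budget Sync: starts 2:40pm at or after Safety Huddle ends 10:50am → clear.
Sprint Session: starts 2:50pm at or after Safety Huddle ends 10:50am → clear.
Hiring Call: starts 5:55pm at or after Safety Huddle ends 10:50am → clear.
Architecture Readout: starts 6:55pm at or after Safety Huddle ends 10:50am → clear.
Safety Huddle overlaps Planning Readout, Onboarding Call.

No — it overlaps Onboarding Call, Planning Readout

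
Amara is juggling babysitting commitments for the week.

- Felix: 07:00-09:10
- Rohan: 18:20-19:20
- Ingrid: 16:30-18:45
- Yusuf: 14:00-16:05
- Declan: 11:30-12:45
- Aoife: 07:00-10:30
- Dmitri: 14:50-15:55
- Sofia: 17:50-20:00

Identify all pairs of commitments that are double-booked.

Aoife & Felix, Dmitri & Yusuf, Ingrid & Rohan, Ingrid & Sofia, Rohan & Sofia

Sorted by start: Felix, Aoife, Declan, Yusuf, Dmitri, Ingrid, Sofia, Rohan.
Aoife starts before Felix ends → Felix and Aoife overlap.
Declan starts after Felix ends — done with Felix.
Declan starts after Aoife ends — done with Aoife.
Yusuf starts after Declan ends — done with Declan.
Dmitri starts before Yusuf ends → Yusuf and Dmitri overlap.
Ingrid starts after Yusuf ends — done with Yusuf.
Ingrid starts after Dmitri ends — done with Dmitri.
Sofia starts before Ingrid ends → Ingrid and Sofia overlap.
Rohan starts before Ingrid ends → Ingrid and Rohan overlap.
Rohan starts before Sofia ends → Sofia and Rohan overlap.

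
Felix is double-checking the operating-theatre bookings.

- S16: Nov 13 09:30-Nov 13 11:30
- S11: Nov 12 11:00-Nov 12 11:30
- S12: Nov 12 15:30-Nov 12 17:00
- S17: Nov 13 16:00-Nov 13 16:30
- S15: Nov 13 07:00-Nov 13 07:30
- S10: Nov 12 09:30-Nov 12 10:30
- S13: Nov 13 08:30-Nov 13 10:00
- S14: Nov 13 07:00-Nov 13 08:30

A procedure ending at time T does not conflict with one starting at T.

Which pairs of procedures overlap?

S13 & S16, S14 & S15

Sorted by start: S10, S11, S12, S14, S15, S13, S16, S17.
S11 starts after S10 ends, so nothing later overlaps S10 either.
S12 starts after S11 ends, so nothing later overlaps S11 either.
S14 starts after S12 ends, so nothing later overlaps S12 either.
S15 starts before S14 ends → S14 and S15 overlap.
S13 starts exactly when S14 ends (back-to-back, no overlap), so nothing later overlaps S14 either.
S13 starts after S15 ends, so nothing later overlaps S15 either.
S16 starts before S13 ends → S13 and S16 overlap.
S17 starts after S13 ends.
S17 starts after S16 ends.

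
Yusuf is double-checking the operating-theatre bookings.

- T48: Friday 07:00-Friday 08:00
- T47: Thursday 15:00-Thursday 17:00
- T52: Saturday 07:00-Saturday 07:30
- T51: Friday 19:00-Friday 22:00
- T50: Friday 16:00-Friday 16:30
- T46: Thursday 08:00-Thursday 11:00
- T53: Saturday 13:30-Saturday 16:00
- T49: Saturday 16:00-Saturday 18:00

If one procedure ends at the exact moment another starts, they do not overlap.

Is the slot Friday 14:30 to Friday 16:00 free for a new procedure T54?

T46: ends Thursday 11:00 at or before T54 starts Friday 14:30 → clear.
T47: ends Thursday 17:00 at or before T54 starts Friday 14:30 → clear.
T48: ends Friday 08:00 at or before T54 starts Friday 14:30 → clear.
T50: starts Friday 16:00 at or after T54 ends Friday 16:00 → clear.
T51: starts Friday 19:00 at or after T54 ends Friday 16:00 → clear.
T52: starts Saturday 07:00 at or after T54 ends Friday 16:00 → clear.
T53: starts Saturday 13:30 at or after T54 ends Friday 16:00 → clear.
T49: starts Saturday 16:00 at or after T54 ends Friday 16:00 → clear.

Yes — the slot is free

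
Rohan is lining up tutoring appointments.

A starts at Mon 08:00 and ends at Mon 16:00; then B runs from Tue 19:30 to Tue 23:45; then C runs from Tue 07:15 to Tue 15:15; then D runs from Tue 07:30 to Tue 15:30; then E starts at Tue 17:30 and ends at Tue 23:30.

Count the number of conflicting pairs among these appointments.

Check each pair: they overlap iff neither finishes before the other starts.
Sorted by start: A, C, D, E, B.
C starts after A ends, so A has no further overlaps.
D starts before C ends → C and D overlap.
E starts after C ends, so C has no further overlaps.
E starts after D ends, so D has no further overlaps.
B starts before E ends → E and B overlap.
Overlapping pairs: B & E, C & D — 2 in total.

2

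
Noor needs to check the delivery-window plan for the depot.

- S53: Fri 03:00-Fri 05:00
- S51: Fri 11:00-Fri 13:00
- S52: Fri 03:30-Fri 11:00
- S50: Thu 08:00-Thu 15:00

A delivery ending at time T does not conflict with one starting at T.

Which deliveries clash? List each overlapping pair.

Sorted by start: S50, S53, S52, S51.
S53 starts after S50 ends — done with S50.
S52 starts before S53 ends → S53 and S52 overlap.
S51 starts after S53 ends.
S51 starts exactly when S52 ends (back-to-back, no overlap).

S52 & S53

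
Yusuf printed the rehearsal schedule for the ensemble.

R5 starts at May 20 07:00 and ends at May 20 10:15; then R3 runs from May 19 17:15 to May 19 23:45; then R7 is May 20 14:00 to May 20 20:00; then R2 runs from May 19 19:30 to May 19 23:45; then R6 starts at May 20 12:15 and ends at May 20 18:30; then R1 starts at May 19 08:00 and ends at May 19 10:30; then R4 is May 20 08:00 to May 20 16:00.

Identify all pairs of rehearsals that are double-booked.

Sorted by start: R1, R3, R2, R5, R4, R6, R7.
R3 starts after R1 ends; R1 is clear from here.
R2 starts before R3 ends → R3 and R2 overlap.
R5 starts after R3 ends; R3 is clear from here.
R5 starts after R2 ends; R2 is clear from here.
R4 starts before R5 ends → R5 and R4 overlap.
R6 starts after R5 ends; R5 is clear from here.
R6 starts before R4 ends → R4 and R6 overlap.
R7 starts before R4 ends → R4 and R7 overlap.
R7 starts before R6 ends → R6 and R7 overlap.

R2 & R3, R4 & R5, R4 & R6, R4 & R7, R6 & R7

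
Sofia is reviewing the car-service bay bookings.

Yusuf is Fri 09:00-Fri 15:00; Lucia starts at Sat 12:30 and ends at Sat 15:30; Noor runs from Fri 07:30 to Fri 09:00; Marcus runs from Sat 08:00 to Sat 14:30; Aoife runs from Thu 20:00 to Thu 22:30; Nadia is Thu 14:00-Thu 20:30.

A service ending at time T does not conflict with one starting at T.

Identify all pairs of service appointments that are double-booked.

Aoife & Nadia, Lucia & Marcus

Sorted by start: Nadia, Aoife, Noor, Yusuf, Marcus, Lucia.
Aoife starts before Nadia ends → Nadia and Aoife overlap.
Noor starts after Nadia ends — done with Nadia.
Noor starts after Aoife ends — done with Aoife.
Yusuf starts exactly when Noor ends (back-to-back, no overlap) — done with Noor.
Marcus starts after Yusuf ends — done with Yusuf.
Lucia starts before Marcus ends → Marcus and Lucia overlap.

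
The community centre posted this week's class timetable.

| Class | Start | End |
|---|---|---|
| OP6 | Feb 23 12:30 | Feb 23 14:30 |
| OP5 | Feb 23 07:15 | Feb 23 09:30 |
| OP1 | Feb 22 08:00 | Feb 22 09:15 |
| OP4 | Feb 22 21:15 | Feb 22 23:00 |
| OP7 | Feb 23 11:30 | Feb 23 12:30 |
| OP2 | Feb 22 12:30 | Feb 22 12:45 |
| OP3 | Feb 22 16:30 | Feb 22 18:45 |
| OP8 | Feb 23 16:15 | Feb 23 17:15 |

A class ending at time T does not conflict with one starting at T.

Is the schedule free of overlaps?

Sorted by start: OP1, OP2, OP3, OP4, OP5, OP7, OP6, OP8.
OP2 starts after OP1 ends — done with OP1.
OP3 starts after OP2 ends — done with OP2.
OP4 starts after OP3 ends — done with OP3.
OP5 starts after OP4 ends — done with OP4.
OP7 starts after OP5 ends — done with OP5.
OP6 starts exactly when OP7 ends (back-to-back, no overlap) — done with OP7.
OP8 starts after OP6 ends.
Every pair is clear; the schedule has no overlaps.

Yes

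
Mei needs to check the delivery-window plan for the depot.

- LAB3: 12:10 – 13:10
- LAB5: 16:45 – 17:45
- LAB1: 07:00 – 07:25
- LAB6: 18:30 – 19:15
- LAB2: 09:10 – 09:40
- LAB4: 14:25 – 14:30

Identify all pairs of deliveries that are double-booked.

Sorted by start: LAB1, LAB2, LAB3, LAB4, LAB5, LAB6.
LAB2 starts after LAB1 ends, so LAB1 has no further overlaps.
LAB3 starts after LAB2 ends, so LAB2 has no further overlaps.
LAB4 starts after LAB3 ends, so LAB3 has no further overlaps.
LAB5 starts after LAB4 ends, so LAB4 has no further overlaps.
LAB6 starts after LAB5 ends.

none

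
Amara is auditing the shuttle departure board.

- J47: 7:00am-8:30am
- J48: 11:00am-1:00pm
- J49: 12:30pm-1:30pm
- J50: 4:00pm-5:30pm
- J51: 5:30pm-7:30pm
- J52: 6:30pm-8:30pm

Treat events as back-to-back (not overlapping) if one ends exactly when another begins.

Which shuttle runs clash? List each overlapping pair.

Sorted by start: J47, J48, J49, J50, J51, J52.
J48 starts after J47 ends, so nothing later overlaps J47 either.
J49 starts before J48 ends → J48 and J49 overlap.
J50 starts after J48 ends, so nothing later overlaps J48 either.
J50 starts after J49 ends, so nothing later overlaps J49 either.
J51 starts exactly when J50 ends (back-to-back, no overlap), so nothing later overlaps J50 either.
J52 starts before J51 ends → J51 and J52 overlap.

J48 & J49, J51 & J52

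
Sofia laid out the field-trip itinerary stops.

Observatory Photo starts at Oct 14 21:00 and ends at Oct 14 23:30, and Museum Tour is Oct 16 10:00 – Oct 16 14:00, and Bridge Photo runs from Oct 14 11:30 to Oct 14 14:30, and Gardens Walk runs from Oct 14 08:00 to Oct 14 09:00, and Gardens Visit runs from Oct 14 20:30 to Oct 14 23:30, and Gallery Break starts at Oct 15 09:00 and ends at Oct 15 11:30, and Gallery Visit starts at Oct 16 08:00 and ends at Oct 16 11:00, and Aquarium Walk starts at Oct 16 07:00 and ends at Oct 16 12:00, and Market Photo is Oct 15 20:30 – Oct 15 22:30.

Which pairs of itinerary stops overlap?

Aquarium Walk & Gallery Visit, Aquarium Walk & Museum Tour, Gallery Visit & Museum Tour, Gardens Visit & Observatory Photo

Check each pair: they overlap iff neither finishes before the other starts.
Sorted by start: Gardens Walk, Bridge Photo, Gardens Visit, Observatory Photo, Gallery Break, Market Photo, Aquarium Walk, Gallery Visit, Museum Tour.
Bridge Photo starts after Gardens Walk ends; Gardens Walk is clear from here.
Gardens Visit starts after Bridge Photo ends; Bridge Photo is clear from here.
Observatory Photo starts before Gardens Visit ends → Gardens Visit and Observatory Photo overlap.
Gallery Break starts after Gardens Visit ends; Gardens Visit is clear from here.
Gallery Break starts after Observatory Photo ends; Observatory Photo is clear from here.
Market Photo starts after Gallery Break ends; Gallery Break is clear from here.
Aquarium Walk starts after Market Photo ends; Market Photo is clear from here.
Gallery Visit starts before Aquarium Walk ends → Aquarium Walk and Gallery Visit overlap.
Museum Tour starts before Aquarium Walk ends → Aquarium Walk and Museum Tour overlap.
Museum Tour starts before Gallery Visit ends → Gallery Visit and Museum Tour overlap.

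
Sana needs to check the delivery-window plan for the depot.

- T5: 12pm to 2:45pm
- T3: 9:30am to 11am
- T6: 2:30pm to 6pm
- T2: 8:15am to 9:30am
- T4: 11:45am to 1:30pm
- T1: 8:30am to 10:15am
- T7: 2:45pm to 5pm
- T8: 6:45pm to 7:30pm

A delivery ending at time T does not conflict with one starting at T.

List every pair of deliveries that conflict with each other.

T1 & T2, T1 & T3, T4 & T5, T5 & T6, T6 & T7

Two intervals overlap when each starts before the other ends.
Sorted by start: T2, T1, T3, T4, T5, T6, T7, T8.
T1 starts before T2 ends → T2 and T1 overlap.
T3 starts exactly when T2 ends (back-to-back, no overlap), so nothing later overlaps T2 either.
T3 starts before T1 ends → T1 and T3 overlap.
T4 starts after T1 ends, so nothing later overlaps T1 either.
T4 starts after T3 ends, so nothing later overlaps T3 either.
T5 starts before T4 ends → T4 and T5 overlap.
T6 starts after T4 ends, so nothing later overlaps T4 either.
T6 starts before T5 ends → T5 and T6 overlap.
T7 starts exactly when T5 ends (back-to-back, no overlap), so nothing later overlaps T5 either.
T7 starts before T6 ends → T6 and T7 overlap.
T8 starts after T6 ends.
T8 starts after T7 ends.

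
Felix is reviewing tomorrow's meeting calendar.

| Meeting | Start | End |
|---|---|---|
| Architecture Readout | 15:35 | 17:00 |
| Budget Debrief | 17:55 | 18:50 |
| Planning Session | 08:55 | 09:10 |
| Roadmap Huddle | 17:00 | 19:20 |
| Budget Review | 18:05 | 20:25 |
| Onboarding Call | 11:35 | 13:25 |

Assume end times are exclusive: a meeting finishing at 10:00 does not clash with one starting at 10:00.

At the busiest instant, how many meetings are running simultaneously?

Sort all start/end points and keep a running count:
08:55 start Planning Session → 1
09:10 end Planning Session → 0
11:35 start Onboarding Call → 1
13:25 end Onboarding Call → 0
15:35 start Architecture Readout → 1
17:00 end Architecture Readout → 0
17:00 start Roadmap Huddle → 1
17:55 start Budget Debrief → 2
18:05 start Budget Review → 3
18:50 end Budget Debrief → 2
19:20 end Roadmap Huddle → 1
20:25 end Budget Review → 0
Peak is 3, at 18:05 (Budget Debrief, Budget Review, Roadmap Huddle).

3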